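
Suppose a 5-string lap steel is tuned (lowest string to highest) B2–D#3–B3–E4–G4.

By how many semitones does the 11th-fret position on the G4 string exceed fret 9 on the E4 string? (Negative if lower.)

5 semitones

G4 at fret 11 → F#5 (MIDI 78); E4 at fret 9 → C#5 (MIDI 73).
78 − 73 = 5, so the two pitches are 5 semitones apart.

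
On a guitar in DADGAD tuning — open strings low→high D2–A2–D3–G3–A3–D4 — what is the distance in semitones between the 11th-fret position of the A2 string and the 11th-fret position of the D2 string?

7 semitones

A2 at fret 11 → G#3 (MIDI 56); D2 at fret 11 → C#3 (MIDI 49).
56 − 49 = 7, so the two pitches are 7 semitones apart, with G#3 the higher.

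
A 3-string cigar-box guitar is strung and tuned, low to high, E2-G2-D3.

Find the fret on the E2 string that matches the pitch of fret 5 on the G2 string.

8

Fret 5 on G2 is MIDI 43 + 5 = 48 (C3). On the E2 string (open MIDI 40), that pitch is 48 − 40 = fret 8.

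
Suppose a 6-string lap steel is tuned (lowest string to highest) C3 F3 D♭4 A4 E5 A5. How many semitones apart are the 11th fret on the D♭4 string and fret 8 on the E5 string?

12 semitones

D♭4 at fret 11 → C5 (MIDI 72); E5 at fret 8 → C6 (MIDI 84).
72 − 84 = -12, so the two pitches are 12 semitones apart, with C6 the higher.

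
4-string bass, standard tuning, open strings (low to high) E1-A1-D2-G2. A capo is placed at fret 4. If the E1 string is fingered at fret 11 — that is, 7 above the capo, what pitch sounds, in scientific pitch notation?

D#2

The capo raises the open E1 by 4 semitones to G#1; fretting 7 more gives E1 + 4 + 7 = E1 + 11 semitones = D#2.
(Also written Eb.)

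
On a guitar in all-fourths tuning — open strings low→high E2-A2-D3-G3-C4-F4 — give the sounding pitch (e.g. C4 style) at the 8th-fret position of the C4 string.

Each fret is one semitone, so C4 + 8 = G♯4.
(Equivalently spelled A♭4.)

G♯4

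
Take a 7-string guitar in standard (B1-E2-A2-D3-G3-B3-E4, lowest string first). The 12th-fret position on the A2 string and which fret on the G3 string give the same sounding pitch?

2

Fret 12 on A2 is MIDI 45 + 12 = 57 (A3). On the G3 string (open MIDI 55), that pitch is 57 − 55 = fret 2.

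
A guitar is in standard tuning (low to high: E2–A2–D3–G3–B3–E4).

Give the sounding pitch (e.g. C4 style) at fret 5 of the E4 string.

Each fret is one semitone, so E4 + 5 = A4.

A4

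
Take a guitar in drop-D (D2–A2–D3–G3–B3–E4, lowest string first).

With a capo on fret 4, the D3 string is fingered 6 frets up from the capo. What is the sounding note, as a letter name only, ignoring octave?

The capo raises the open D3 by 4 semitones to F#3; fretting 6 more gives D3 + 4 + 6 = D3 + 10 semitones, landing on C.

C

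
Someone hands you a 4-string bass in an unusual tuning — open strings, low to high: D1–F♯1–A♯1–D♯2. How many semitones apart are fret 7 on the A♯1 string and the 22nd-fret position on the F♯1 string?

A♯1 at fret 7 → F2 (MIDI 41); F♯1 at fret 22 → E3 (MIDI 52).
41 − 52 = -11, so the two pitches are 11 semitones apart, with E3 the higher.

11 semitones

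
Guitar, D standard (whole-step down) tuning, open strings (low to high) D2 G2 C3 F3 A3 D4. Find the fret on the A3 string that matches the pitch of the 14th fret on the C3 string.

5

C3 at fret 14 is C3 + 14 semitones = D4.
The open A3 string is 9 semitones above the open C3, so the same pitch on the A3 string lies at fret 14 − 9 = 5.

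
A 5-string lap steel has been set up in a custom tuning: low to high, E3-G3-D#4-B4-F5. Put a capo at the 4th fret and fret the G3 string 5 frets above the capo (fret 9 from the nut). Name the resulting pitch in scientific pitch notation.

E4

The capo raises the open G3 by 4 semitones to B3; fretting 5 more gives G3 + 4 + 5 = G3 + 9 semitones = E4.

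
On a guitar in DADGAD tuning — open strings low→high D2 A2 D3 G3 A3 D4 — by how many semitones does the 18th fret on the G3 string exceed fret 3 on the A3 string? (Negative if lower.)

13 semitones

G3 at fret 18 → C♯5 (MIDI 73); A3 at fret 3 → C4 (MIDI 60).
73 − 60 = 13, so the two pitches are 13 semitones apart.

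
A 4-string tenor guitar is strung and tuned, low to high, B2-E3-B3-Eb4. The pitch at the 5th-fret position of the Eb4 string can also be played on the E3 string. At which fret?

Eb4 at fret 5 is Eb4 + 5 semitones = Ab4.
The open E3 string is 11 semitones below the open Eb4, so the same pitch on the E3 string lies at fret 5 + 11 = 16.

16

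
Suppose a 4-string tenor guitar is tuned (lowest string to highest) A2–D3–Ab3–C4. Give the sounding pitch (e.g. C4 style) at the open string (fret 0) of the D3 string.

D3

Fret 0 is the open string itself, so the pitch is just D3.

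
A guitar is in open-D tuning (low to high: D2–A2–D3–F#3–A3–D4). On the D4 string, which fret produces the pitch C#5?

11

C#5 is 11 semitones above the open D4 (D–D#–E–F–…–B–C–C#), so it sits at fret 11.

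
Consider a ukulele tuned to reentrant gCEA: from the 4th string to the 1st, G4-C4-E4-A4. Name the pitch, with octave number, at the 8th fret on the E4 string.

C5

E4 is MIDI 64. Adding 8 gives 72, which is C5.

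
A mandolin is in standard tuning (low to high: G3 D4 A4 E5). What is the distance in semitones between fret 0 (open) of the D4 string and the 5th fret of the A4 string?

12 semitones

D4 at fret 0 → D4 (MIDI 62); A4 at fret 5 → D5 (MIDI 74).
62 − 74 = -12, so the two pitches are 12 semitones apart, with D5 the higher.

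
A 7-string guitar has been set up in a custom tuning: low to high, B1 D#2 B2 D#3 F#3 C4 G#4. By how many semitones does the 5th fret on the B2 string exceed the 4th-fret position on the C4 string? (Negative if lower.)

B2 at fret 5 → E3 (MIDI 52); C4 at fret 4 → E4 (MIDI 64).
52 − 64 = -12, so the two pitches are 12 semitones apart.

-12 semitones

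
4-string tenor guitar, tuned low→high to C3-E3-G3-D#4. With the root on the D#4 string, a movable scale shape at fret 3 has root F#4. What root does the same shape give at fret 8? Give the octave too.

Moving from fret 3 to fret 8 shifts the root by 5 semitones.
F#4 up 5 semitones is B4.

B4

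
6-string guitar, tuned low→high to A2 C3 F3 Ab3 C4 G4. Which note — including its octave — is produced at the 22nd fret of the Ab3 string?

Each fret is one semitone, so Ab3 + 22 = Gb5.

Gb5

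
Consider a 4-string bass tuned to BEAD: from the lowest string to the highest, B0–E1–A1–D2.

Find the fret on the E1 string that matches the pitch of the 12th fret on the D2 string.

D2 at fret 12 is D2 + 12 semitones = D3.
The open E1 string is 10 semitones below the open D2, so the same pitch on the E1 string lies at fret 12 + 10 = 22.

22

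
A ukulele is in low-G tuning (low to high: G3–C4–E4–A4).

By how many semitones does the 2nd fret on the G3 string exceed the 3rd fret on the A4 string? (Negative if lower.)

-15 semitones

G3 at fret 2 → A3 (MIDI 57); A4 at fret 3 → C5 (MIDI 72).
57 − 72 = -15, so the two pitches are 15 semitones apart.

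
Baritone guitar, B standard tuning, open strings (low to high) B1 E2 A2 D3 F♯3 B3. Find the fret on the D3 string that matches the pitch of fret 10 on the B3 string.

B3 at fret 10 is B3 + 10 semitones = A4.
The open D3 string is 9 semitones below the open B3, so the same pitch on the D3 string lies at fret 10 + 9 = 19.

19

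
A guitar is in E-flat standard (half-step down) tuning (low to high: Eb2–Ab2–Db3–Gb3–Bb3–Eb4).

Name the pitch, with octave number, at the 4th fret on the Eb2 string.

Eb2 is MIDI 39. Adding 4 gives 43, which is G2.

G2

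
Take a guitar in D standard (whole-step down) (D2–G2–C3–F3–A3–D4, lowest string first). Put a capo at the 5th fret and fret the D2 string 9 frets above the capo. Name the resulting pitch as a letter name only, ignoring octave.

E

The capo raises the open D2 by 5 semitones to G2; fretting 9 more gives D2 + 5 + 9 = D2 + 14 semitones, landing on E.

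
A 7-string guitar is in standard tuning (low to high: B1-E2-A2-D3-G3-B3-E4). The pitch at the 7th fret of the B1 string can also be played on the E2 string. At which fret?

2

B1 at fret 7 is B1 + 7 semitones = F#2.
The open E2 string is 5 semitones above the open B1, so the same pitch on the E2 string lies at fret 7 − 5 = 2.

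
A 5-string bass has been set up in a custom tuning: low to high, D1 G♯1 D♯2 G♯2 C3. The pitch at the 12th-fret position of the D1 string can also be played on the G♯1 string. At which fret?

D1 at fret 12 is D1 + 12 semitones = D2.
The open G♯1 string is 6 semitones above the open D1, so the same pitch on the G♯1 string lies at fret 12 − 6 = 6.

6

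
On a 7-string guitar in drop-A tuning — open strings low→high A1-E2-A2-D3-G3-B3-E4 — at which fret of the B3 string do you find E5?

E5 is 17 semitones above the open B3 (B–C–C#–D–…–D–D#–E), so it sits at fret 17.

17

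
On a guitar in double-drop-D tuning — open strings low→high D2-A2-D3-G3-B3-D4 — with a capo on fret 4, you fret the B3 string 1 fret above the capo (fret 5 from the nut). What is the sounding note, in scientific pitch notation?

The capo raises the open B3 by 4 semitones to D#4; fretting 1 more gives B3 + 4 + 1 = B3 + 5 semitones = E4.

E4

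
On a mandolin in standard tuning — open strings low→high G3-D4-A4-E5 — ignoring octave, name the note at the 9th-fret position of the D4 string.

The open D4 string plus 9 semitones: D–D#–E–F–F#–G–G#–A–A#–B.

B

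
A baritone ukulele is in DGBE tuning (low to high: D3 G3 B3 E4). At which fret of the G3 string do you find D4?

D4 is 7 semitones above the open G3 (G–G#–A–A#–B–C–C#–D), so it sits at fret 7.

7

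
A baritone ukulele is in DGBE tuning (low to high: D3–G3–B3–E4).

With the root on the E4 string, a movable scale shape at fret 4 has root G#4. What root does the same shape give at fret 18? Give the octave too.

A#5

Moving from fret 4 to fret 18 shifts the root by 14 semitones.
G#4 up 14 semitones is A#5.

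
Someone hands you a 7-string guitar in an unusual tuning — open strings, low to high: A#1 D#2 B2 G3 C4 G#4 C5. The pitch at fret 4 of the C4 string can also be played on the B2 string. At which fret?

17

C4 at fret 4 is C4 + 4 semitones = E4.
The open B2 string is 13 semitones below the open C4, so the same pitch on the B2 string lies at fret 4 + 13 = 17.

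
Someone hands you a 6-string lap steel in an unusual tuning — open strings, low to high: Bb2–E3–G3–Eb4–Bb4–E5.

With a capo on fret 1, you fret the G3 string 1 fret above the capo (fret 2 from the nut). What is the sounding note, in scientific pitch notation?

The capo raises the open G3 by 1 semitone to Ab3; fretting 1 more gives G3 + 1 + 1 = G3 + 2 semitones = A3.

A3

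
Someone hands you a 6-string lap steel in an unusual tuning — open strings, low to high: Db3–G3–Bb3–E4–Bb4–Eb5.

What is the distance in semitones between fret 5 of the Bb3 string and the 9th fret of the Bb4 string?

16 semitones

Bb3 at fret 5 → Eb4 (MIDI 63); Bb4 at fret 9 → G5 (MIDI 79).
63 − 79 = -16, so the two pitches are 16 semitones apart, with G5 the higher.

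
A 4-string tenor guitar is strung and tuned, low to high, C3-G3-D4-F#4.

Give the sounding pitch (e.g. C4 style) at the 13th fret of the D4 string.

Each fret is one semitone, so D4 + 13 = D#5.
(Equivalently spelled Eb5.)

D#5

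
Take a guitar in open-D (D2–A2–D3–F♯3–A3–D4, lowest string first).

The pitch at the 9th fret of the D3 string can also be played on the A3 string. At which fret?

2

D3 at fret 9 is D3 + 9 semitones = B3.
The open A3 string is 7 semitones above the open D3, so the same pitch on the A3 string lies at fret 9 − 7 = 2.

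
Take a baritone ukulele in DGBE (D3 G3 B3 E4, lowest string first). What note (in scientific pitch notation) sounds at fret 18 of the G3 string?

The open G3 string plus 18 semitones: G–G#–A–A#–…–B–C–C#.
The walk passes from B into C 2 times, so the octave number goes from 3 to 5.

C#5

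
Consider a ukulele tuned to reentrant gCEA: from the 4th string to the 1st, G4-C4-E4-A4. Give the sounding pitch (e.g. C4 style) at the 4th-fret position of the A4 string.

Each fret is one semitone, so A4 + 4 = C#5.

C#5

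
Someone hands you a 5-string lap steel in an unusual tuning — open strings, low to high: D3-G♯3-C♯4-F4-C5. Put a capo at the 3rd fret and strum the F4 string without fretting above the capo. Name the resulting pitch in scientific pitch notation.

G♯4

The capo raises the open F4 by 3 semitones to G♯4; fretting 0 more gives F4 + 3 + 0 = F4 + 3 semitones = G♯4.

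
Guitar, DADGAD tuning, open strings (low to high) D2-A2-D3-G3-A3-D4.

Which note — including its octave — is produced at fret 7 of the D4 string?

A4

D4 is MIDI 62. Adding 7 gives 69, which is A4.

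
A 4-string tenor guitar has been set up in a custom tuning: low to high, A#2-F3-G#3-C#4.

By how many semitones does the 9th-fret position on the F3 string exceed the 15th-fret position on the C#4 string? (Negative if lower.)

F3 at fret 9 → D4 (MIDI 62); C#4 at fret 15 → E5 (MIDI 76).
62 − 76 = -14, so the two pitches are 14 semitones apart.

-14 semitones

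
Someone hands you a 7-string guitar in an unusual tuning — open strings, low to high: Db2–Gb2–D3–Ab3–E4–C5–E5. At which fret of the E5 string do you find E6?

E6 is 12 semitones above the open E5 (E–F–Gb–G–…–D–Eb–E), so it sits at fret 12.

12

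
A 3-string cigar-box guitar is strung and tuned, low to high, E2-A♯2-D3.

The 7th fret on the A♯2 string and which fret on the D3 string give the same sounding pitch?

3

Fret 7 on A♯2 is MIDI 46 + 7 = 53 (F3). On the D3 string (open MIDI 50), that pitch is 53 − 50 = fret 3.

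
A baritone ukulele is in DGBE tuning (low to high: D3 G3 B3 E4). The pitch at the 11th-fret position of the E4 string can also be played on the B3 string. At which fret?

16

Fret 11 on E4 is MIDI 64 + 11 = 75 (D#5). On the B3 string (open MIDI 59), that pitch is 75 − 59 = fret 16.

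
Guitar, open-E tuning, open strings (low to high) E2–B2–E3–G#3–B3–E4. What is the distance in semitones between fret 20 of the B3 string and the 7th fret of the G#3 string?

B3 at fret 20 → G5 (MIDI 79); G#3 at fret 7 → D#4 (MIDI 63).
79 − 63 = 16, so the two pitches are 16 semitones apart, with G5 the higher.

16 semitones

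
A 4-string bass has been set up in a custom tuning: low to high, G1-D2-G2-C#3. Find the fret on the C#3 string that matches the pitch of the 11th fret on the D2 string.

D2 at fret 11 is D2 + 11 semitones = C#3.
The open C#3 string is 11 semitones above the open D2, so the same pitch on the C#3 string lies at fret 11 − 11 = 0.

0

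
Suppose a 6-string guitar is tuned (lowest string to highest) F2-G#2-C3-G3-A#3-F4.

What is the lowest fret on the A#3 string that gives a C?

From A#3, count semitones up the chromatic scale until reaching C: A#–B–C — 2 steps.

2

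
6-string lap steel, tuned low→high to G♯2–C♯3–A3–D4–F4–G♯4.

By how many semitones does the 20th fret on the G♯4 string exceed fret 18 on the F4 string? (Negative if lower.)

G♯4 at fret 20 → E6 (MIDI 88); F4 at fret 18 → B5 (MIDI 83).
88 − 83 = 5, so the two pitches are 5 semitones apart.

5 semitones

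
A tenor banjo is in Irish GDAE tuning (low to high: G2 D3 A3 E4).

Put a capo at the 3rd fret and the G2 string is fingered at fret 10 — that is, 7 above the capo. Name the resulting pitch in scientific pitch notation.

The capo raises the open G2 by 3 semitones to A#2; fretting 7 more gives G2 + 3 + 7 = G2 + 10 semitones = F3.

F3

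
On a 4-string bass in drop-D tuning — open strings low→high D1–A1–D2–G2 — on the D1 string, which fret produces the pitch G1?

G1 is 5 semitones above the open D1 (D–D#–E–F–F#–G), so it sits at fret 5.

5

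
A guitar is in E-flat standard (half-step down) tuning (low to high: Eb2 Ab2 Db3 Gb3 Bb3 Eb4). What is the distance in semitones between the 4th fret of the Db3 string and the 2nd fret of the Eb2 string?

Db3 at fret 4 → F3 (MIDI 53); Eb2 at fret 2 → F2 (MIDI 41).
53 − 41 = 12, so the two pitches are 12 semitones apart, with F3 the higher.

12 semitones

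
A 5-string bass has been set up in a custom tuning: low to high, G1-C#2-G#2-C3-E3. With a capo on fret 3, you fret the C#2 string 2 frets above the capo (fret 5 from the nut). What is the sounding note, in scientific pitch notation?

F#2

The capo raises the open C#2 by 3 semitones to E2; fretting 2 more gives C#2 + 3 + 2 = C#2 + 5 semitones = F#2.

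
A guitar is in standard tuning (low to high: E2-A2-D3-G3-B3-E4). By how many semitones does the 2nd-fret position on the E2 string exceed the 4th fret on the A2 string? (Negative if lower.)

E2 at fret 2 → F#2 (MIDI 42); A2 at fret 4 → C#3 (MIDI 49).
42 − 49 = -7, so the two pitches are 7 semitones apart.

-7 semitones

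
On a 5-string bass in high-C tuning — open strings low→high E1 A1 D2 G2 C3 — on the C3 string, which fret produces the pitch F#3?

6

F#3 is 6 semitones above the open C3 (C–C#–D–D#–E–F–F#), so it sits at fret 6.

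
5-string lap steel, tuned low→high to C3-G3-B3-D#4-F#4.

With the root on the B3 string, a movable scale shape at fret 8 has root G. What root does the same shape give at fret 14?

Moving from fret 8 to fret 14 shifts the root by 6 semitones.
G up 6 semitones is C#.

C#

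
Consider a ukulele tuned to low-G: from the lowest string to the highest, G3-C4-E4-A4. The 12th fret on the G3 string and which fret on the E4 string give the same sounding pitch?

3

Fret 12 on G3 is MIDI 55 + 12 = 67 (G4). On the E4 string (open MIDI 64), that pitch is 67 − 64 = fret 3.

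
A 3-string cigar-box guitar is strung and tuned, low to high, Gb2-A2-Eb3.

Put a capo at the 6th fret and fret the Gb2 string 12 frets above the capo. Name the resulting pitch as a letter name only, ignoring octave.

The capo raises the open Gb2 by 6 semitones to C3; fretting 12 more gives Gb2 + 6 + 12 = Gb2 + 18 semitones, landing on C.

C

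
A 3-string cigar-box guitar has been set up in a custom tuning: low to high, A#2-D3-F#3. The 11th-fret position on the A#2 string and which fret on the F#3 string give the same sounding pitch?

3

A#2 at fret 11 is A#2 + 11 semitones = A3.
The open F#3 string is 8 semitones above the open A#2, so the same pitch on the F#3 string lies at fret 11 − 8 = 3.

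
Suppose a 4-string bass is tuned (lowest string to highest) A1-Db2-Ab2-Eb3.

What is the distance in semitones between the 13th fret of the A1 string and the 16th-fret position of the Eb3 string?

A1 at fret 13 → Bb2 (MIDI 46); Eb3 at fret 16 → G4 (MIDI 67).
46 − 67 = -21, so the two pitches are 21 semitones apart, with G4 the higher.

21 semitones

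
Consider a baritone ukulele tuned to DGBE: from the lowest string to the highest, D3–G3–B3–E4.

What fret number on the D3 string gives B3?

B3 is 9 semitones above the open D3 (D–D#–E–F–F#–G–G#–A–A#–B), so it sits at fret 9.

9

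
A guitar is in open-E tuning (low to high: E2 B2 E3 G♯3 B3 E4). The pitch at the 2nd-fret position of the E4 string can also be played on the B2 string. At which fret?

E4 at fret 2 is E4 + 2 semitones = F♯4.
The open B2 string is 17 semitones below the open E4, so the same pitch on the B2 string lies at fret 2 + 17 = 19.

19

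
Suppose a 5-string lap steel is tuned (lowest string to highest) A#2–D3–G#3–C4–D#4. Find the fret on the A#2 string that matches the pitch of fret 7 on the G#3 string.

17

Fret 7 on G#3 is MIDI 56 + 7 = 63 (D#4). On the A#2 string (open MIDI 46), that pitch is 63 − 46 = fret 17.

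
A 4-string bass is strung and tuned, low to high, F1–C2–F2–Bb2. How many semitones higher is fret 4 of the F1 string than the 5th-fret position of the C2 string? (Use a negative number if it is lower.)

F1 at fret 4 → A1 (MIDI 33); C2 at fret 5 → F2 (MIDI 41).
33 − 41 = -8, so the two pitches are 8 semitones apart.

-8 semitones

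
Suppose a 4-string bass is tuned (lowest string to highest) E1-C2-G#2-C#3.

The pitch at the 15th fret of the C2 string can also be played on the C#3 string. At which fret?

2

Fret 15 on C2 is MIDI 36 + 15 = 51 (D#3). On the C#3 string (open MIDI 49), that pitch is 51 − 49 = fret 2.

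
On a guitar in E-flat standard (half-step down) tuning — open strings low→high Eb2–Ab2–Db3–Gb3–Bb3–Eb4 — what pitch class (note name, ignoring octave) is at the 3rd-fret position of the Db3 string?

The open Db3 string plus 3 semitones: Db–D–Eb–E.

E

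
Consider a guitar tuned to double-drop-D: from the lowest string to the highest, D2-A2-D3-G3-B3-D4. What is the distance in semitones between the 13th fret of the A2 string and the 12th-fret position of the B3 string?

A2 at fret 13 → A#3 (MIDI 58); B3 at fret 12 → B4 (MIDI 71).
58 − 71 = -13, so the two pitches are 13 semitones apart, with B4 the higher.

13 semitones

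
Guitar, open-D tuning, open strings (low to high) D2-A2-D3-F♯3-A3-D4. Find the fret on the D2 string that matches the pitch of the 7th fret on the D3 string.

D3 at fret 7 is D3 + 7 semitones = A3.
The open D2 string is 12 semitones below the open D3, so the same pitch on the D2 string lies at fret 7 + 12 = 19.

19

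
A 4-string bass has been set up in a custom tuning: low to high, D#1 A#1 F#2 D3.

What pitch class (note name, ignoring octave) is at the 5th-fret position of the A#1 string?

D#

The open A#1 string plus 5 semitones: A#–B–C–C#–D–D#.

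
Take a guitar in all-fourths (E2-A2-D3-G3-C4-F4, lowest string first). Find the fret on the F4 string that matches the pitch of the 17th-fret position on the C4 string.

12

C4 at fret 17 is C4 + 17 semitones = F5.
The open F4 string is 5 semitones above the open C4, so the same pitch on the F4 string lies at fret 17 − 5 = 12.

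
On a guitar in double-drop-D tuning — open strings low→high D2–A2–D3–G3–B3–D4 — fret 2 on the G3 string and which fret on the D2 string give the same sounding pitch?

19

G3 at fret 2 is G3 + 2 semitones = A3.
The open D2 string is 17 semitones below the open G3, so the same pitch on the D2 string lies at fret 2 + 17 = 19.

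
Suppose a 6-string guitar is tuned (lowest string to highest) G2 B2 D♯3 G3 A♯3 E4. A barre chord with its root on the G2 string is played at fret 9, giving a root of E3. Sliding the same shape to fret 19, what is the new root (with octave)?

D4

Moving from fret 9 to fret 19 shifts the root by 10 semitones.
E3 up 10 semitones is D4.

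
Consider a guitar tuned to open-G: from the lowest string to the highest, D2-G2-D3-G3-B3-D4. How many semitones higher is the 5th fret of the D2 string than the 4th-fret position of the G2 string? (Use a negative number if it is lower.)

D2 at fret 5 → G2 (MIDI 43); G2 at fret 4 → B2 (MIDI 47).
43 − 47 = -4, so the two pitches are 4 semitones apart.

-4 semitones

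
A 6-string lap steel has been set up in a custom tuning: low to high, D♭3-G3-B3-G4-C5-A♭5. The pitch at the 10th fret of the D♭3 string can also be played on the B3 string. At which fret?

0

Fret 10 on D♭3 is MIDI 49 + 10 = 59 (B3). On the B3 string (open MIDI 59), that pitch is 59 − 59 = fret 0.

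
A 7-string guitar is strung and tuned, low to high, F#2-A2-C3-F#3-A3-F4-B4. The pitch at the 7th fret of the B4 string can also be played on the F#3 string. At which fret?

24

Fret 7 on B4 is MIDI 71 + 7 = 78 (F#5). On the F#3 string (open MIDI 54), that pitch is 78 − 54 = fret 24.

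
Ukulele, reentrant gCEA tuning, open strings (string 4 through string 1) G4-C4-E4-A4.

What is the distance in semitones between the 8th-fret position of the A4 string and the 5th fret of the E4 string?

A4 at fret 8 → F5 (MIDI 77); E4 at fret 5 → A4 (MIDI 69).
77 − 69 = 8, so the two pitches are 8 semitones apart, with F5 the higher.

8 semitones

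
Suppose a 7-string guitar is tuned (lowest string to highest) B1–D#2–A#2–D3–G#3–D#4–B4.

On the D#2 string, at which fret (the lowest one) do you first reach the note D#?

From D#2, count semitones up the chromatic scale until reaching D#: D# — 0 steps.

0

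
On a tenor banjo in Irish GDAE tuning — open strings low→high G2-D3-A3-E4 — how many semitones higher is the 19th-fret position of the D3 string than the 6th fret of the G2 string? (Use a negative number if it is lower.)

20 semitones

D3 at fret 19 → A4 (MIDI 69); G2 at fret 6 → C#3 (MIDI 49).
69 − 49 = 20, so the two pitches are 20 semitones apart.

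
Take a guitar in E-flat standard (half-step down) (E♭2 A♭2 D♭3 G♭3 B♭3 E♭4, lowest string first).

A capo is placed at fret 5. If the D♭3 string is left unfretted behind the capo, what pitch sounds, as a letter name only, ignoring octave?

The capo raises the open D♭3 by 5 semitones to G♭3; fretting 0 more gives D♭3 + 5 + 0 = D♭3 + 5 semitones, landing on G♭.
(Also written F♯.)

G♭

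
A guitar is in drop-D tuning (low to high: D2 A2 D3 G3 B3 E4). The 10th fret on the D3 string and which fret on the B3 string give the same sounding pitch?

1

Fret 10 on D3 is MIDI 50 + 10 = 60 (C4). On the B3 string (open MIDI 59), that pitch is 60 − 59 = fret 1.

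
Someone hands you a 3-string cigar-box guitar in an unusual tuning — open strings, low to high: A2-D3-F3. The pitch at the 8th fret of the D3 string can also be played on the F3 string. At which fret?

5

D3 at fret 8 is D3 + 8 semitones = A#3.
The open F3 string is 3 semitones above the open D3, so the same pitch on the F3 string lies at fret 8 − 3 = 5.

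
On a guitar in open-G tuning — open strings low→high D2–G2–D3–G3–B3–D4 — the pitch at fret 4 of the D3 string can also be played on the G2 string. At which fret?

11

D3 at fret 4 is D3 + 4 semitones = F#3.
The open G2 string is 7 semitones below the open D3, so the same pitch on the G2 string lies at fret 4 + 7 = 11.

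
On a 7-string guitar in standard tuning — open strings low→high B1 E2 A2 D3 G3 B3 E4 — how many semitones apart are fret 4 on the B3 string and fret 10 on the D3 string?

B3 at fret 4 → D♯4 (MIDI 63); D3 at fret 10 → C4 (MIDI 60).
63 − 60 = 3, so the two pitches are 3 semitones apart, with D♯4 the higher.

3 semitones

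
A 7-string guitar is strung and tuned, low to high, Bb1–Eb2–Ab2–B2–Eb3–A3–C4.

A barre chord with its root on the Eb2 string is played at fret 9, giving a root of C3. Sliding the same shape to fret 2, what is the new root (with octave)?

Moving from fret 9 to fret 2 shifts the root by -7 semitones.
C3 down 7 semitones is F2.

F2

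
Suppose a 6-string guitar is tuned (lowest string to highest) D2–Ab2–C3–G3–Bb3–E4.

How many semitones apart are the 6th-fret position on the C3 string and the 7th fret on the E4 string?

17 semitones

C3 at fret 6 → Gb3 (MIDI 54); E4 at fret 7 → B4 (MIDI 71).
54 − 71 = -17, so the two pitches are 17 semitones apart, with B4 the higher.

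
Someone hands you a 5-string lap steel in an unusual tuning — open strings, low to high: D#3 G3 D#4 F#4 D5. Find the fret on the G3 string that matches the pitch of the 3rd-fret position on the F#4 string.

14

Fret 3 on F#4 is MIDI 66 + 3 = 69 (A4). On the G3 string (open MIDI 55), that pitch is 69 − 55 = fret 14.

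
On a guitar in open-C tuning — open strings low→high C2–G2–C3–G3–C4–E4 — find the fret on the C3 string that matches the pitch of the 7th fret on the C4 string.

C4 at fret 7 is C4 + 7 semitones = G4.
The open C3 string is 12 semitones below the open C4, so the same pitch on the C3 string lies at fret 7 + 12 = 19.

19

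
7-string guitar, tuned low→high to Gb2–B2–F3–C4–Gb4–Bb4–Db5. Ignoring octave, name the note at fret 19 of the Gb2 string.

The open Gb2 string plus 19 semitones: Gb–G–Ab–A–…–B–C–Db.

Db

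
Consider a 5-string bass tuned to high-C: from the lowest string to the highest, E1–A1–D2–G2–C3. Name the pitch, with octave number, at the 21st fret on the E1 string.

C♯3

E1 is MIDI 28. Adding 21 gives 49, which is C♯3.
(Equivalently spelled D♭3.)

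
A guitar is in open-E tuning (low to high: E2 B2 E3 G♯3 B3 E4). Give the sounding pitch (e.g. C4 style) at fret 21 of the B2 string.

B2 is MIDI 47. Adding 21 gives 68, which is G♯4.
(Equivalently spelled A♭4.)

G♯4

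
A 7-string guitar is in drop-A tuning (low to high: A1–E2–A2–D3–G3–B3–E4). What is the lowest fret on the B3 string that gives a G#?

9

From B3, count semitones up the chromatic scale until reaching G#: B–C–C#–D–D#–E–F–F#–G–G# — 9 steps.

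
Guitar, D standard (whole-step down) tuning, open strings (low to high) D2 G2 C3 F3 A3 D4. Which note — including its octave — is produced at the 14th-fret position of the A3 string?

B4

A3 is MIDI 57. Adding 14 gives 71, which is B4.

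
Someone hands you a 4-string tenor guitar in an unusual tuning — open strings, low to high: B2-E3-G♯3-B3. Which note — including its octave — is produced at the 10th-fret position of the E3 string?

Each fret is one semitone, so E3 + 10 = D4.

D4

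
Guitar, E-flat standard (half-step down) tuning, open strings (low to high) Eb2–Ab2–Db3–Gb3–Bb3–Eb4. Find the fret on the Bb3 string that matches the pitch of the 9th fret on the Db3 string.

Db3 at fret 9 is Db3 + 9 semitones = Bb3.
The open Bb3 string is 9 semitones above the open Db3, so the same pitch on the Bb3 string lies at fret 9 − 9 = 0.

0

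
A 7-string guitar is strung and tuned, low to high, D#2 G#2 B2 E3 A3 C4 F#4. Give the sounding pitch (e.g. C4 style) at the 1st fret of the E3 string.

F3

E3 is MIDI 52. Adding 1 gives 53, which is F3.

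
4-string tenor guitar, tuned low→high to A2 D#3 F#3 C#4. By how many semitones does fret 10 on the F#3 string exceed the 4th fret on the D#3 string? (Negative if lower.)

9 semitones

F#3 at fret 10 → E4 (MIDI 64); D#3 at fret 4 → G3 (MIDI 55).
64 − 55 = 9, so the two pitches are 9 semitones apart.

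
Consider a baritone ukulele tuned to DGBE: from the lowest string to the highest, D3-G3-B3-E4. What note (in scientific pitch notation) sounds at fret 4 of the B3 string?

B3 is MIDI 59. Adding 4 gives 63, which is D#4.

D#4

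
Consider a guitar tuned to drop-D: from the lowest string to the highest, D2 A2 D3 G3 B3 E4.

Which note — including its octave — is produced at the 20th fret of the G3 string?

G3 is MIDI 55. Adding 20 gives 75, which is D#5.

D#5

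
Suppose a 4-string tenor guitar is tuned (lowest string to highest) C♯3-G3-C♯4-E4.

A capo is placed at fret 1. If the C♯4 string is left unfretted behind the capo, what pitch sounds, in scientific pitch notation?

D4

The capo raises the open C♯4 by 1 semitone to D4; fretting 0 more gives C♯4 + 1 + 0 = C♯4 + 1 semitone = D4.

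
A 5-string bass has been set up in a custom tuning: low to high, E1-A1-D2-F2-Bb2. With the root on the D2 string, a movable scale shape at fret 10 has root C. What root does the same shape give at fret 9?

B

Moving from fret 10 to fret 9 shifts the root by -1 semitone.
C down 1 semitone is B.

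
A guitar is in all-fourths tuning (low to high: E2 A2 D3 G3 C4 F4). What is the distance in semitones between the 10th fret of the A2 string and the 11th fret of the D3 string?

A2 at fret 10 → G3 (MIDI 55); D3 at fret 11 → C#4 (MIDI 61).
55 − 61 = -6, so the two pitches are 6 semitones apart, with C#4 the higher.

6 semitones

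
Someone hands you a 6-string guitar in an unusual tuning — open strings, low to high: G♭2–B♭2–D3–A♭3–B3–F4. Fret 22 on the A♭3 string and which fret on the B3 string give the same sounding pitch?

Fret 22 on A♭3 is MIDI 56 + 22 = 78 (G♭5). On the B3 string (open MIDI 59), that pitch is 78 − 59 = fret 19.

19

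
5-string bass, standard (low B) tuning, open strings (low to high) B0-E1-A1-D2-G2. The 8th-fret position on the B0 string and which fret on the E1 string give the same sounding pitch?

3

B0 at fret 8 is B0 + 8 semitones = G1.
The open E1 string is 5 semitones above the open B0, so the same pitch on the E1 string lies at fret 8 − 5 = 3.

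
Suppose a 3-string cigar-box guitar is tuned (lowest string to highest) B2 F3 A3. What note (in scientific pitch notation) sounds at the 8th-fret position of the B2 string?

G3

B2 is MIDI 47. Adding 8 gives 55, which is G3.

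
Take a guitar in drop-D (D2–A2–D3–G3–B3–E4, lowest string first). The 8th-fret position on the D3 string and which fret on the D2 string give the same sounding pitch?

D3 at fret 8 is D3 + 8 semitones = A♯3.
The open D2 string is 12 semitones below the open D3, so the same pitch on the D2 string lies at fret 8 + 12 = 20.

20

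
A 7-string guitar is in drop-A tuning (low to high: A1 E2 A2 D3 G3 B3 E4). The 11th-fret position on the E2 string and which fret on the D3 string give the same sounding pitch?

1

Fret 11 on E2 is MIDI 40 + 11 = 51 (D♯3). On the D3 string (open MIDI 50), that pitch is 51 − 50 = fret 1.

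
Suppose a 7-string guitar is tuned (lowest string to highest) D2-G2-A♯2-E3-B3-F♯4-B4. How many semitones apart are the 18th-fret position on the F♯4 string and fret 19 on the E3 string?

13 semitones

F♯4 at fret 18 → C6 (MIDI 84); E3 at fret 19 → B4 (MIDI 71).
84 − 71 = 13, so the two pitches are 13 semitones apart, with C6 the higher.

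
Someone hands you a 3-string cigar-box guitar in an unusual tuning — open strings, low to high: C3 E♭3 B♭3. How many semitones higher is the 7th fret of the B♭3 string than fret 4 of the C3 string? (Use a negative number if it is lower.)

B♭3 at fret 7 → F4 (MIDI 65); C3 at fret 4 → E3 (MIDI 52).
65 − 52 = 13, so the two pitches are 13 semitones apart.

13 semitones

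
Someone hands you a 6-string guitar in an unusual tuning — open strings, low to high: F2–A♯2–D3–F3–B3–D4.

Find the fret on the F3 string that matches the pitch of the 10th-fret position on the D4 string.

19

D4 at fret 10 is D4 + 10 semitones = C5.
The open F3 string is 9 semitones below the open D4, so the same pitch on the F3 string lies at fret 10 + 9 = 19.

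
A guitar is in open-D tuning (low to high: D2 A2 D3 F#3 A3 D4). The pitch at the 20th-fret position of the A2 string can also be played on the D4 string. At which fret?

3

Fret 20 on A2 is MIDI 45 + 20 = 65 (F4). On the D4 string (open MIDI 62), that pitch is 65 − 62 = fret 3.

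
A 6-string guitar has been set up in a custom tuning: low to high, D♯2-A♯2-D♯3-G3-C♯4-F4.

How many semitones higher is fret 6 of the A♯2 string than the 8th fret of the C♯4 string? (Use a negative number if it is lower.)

A♯2 at fret 6 → E3 (MIDI 52); C♯4 at fret 8 → A4 (MIDI 69).
52 − 69 = -17, so the two pitches are 17 semitones apart.

-17 semitones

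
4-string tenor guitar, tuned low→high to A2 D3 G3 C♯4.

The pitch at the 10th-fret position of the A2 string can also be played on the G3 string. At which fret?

0

A2 at fret 10 is A2 + 10 semitones = G3.
The open G3 string is 10 semitones above the open A2, so the same pitch on the G3 string lies at fret 10 − 10 = 0.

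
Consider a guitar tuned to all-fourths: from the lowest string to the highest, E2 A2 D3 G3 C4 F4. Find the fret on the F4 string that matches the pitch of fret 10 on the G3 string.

Fret 10 on G3 is MIDI 55 + 10 = 65 (F4). On the F4 string (open MIDI 65), that pitch is 65 − 65 = fret 0.

0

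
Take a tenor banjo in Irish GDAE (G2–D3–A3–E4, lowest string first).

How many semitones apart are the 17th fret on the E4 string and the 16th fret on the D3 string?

E4 at fret 17 → A5 (MIDI 81); D3 at fret 16 → F♯4 (MIDI 66).
81 − 66 = 15, so the two pitches are 15 semitones apart, with A5 the higher.

15 semitones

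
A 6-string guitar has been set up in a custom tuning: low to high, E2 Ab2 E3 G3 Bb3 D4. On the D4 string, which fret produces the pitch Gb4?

Gb4 is 4 semitones above the open D4 (D–Eb–E–F–Gb), so it sits at fret 4.

4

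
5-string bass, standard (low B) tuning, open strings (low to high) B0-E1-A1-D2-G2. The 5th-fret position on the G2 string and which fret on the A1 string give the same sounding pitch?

15

Fret 5 on G2 is MIDI 43 + 5 = 48 (C3). On the A1 string (open MIDI 33), that pitch is 48 − 33 = fret 15.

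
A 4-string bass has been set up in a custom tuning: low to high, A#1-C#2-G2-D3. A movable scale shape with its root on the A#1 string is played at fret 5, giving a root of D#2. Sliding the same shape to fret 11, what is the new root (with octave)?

A2

Moving from fret 5 to fret 11 shifts the root by 6 semitones.
D#2 up 6 semitones is A2.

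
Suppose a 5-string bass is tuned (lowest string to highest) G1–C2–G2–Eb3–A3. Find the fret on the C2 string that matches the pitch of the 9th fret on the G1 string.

Fret 9 on G1 is MIDI 31 + 9 = 40 (E2). On the C2 string (open MIDI 36), that pitch is 40 − 36 = fret 4.

4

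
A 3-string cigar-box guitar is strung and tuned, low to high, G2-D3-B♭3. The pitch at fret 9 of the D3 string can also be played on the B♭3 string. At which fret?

1

D3 at fret 9 is D3 + 9 semitones = B3.
The open B♭3 string is 8 semitones above the open D3, so the same pitch on the B♭3 string lies at fret 9 − 8 = 1.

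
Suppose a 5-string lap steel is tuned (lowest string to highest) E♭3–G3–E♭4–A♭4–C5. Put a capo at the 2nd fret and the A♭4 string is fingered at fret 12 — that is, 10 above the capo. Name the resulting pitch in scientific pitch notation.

The capo raises the open A♭4 by 2 semitones to B♭4; fretting 10 more gives A♭4 + 2 + 10 = A♭4 + 12 semitones = A♭5.

A♭5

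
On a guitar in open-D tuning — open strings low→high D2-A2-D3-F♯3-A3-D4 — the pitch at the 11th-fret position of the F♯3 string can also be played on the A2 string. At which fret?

20

Fret 11 on F♯3 is MIDI 54 + 11 = 65 (F4). On the A2 string (open MIDI 45), that pitch is 65 − 45 = fret 20.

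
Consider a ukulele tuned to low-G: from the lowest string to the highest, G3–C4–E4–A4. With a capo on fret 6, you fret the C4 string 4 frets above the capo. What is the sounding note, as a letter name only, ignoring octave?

The capo raises the open C4 by 6 semitones to F♯4; fretting 4 more gives C4 + 6 + 4 = C4 + 10 semitones, landing on A♯.

A♯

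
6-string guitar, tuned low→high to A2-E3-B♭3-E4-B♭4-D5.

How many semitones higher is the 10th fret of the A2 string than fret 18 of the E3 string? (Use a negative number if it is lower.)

-15 semitones

A2 at fret 10 → G3 (MIDI 55); E3 at fret 18 → B♭4 (MIDI 70).
55 − 70 = -15, so the two pitches are 15 semitones apart.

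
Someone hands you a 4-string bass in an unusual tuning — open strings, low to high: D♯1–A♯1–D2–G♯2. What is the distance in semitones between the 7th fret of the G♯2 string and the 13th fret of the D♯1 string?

11 semitones

G♯2 at fret 7 → D♯3 (MIDI 51); D♯1 at fret 13 → E2 (MIDI 40).
51 − 40 = 11, so the two pitches are 11 semitones apart, with D♯3 the higher.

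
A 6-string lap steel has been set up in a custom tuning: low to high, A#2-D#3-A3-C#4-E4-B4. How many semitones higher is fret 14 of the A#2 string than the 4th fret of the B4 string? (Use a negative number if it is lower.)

A#2 at fret 14 → C4 (MIDI 60); B4 at fret 4 → D#5 (MIDI 75).
60 − 75 = -15, so the two pitches are 15 semitones apart.

-15 semitones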